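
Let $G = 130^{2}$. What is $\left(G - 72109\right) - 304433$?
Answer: $-359642$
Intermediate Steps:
$G = 16900$
$\left(G - 72109\right) - 304433 = \left(16900 - 72109\right) - 304433 = -55209 - 304433 = -359642$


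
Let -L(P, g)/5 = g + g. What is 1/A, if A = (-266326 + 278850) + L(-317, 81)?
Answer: 1/11714 ≈ 8.5368e-5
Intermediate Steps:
L(P, g) = -10*g (L(P, g) = -5*(g + g) = -10*g)
A = 11714 (A = (-266326 + 278850) - 10*81 = 12524 - 810 = 11714)
1/A = 1/11714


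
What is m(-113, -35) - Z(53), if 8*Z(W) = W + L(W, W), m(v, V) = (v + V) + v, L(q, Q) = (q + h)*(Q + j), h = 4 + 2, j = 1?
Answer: -5327/8 ≈ -665.88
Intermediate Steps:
h = 6
L(q, Q) = (1 + Q)*(6 + q) (L(q, Q) = (q + 6)*(Q + 1) = (6 + q)*(1 + Q) = (1 + Q)*(6 + q))
m(v, V) = V + 2*v (m(v, V) = (V + v) + v = V + 2*v)
Z(W) = ¾ + W + W²/8 (Z(W) = (W + (6 + W + 6*W + W*W))/8 = (W + (6 + W + 6*W + W²))/8 = (W + (6 + W² + 7*W))/8 = (6 + W² + 8*W)/8 = ¾ + W + W²/8)
m(-113, -35) - Z(53) = (-35 + 2*(-113)) - (¾ + 53 + (⅛)*53²) = (-35 - 226) - (¾ + 53 + (⅛)*2809) = -261 - (¾ + 53 + 2809/8) = -261 - 1*3239/8 = -261 - 3239/8 = -5327/8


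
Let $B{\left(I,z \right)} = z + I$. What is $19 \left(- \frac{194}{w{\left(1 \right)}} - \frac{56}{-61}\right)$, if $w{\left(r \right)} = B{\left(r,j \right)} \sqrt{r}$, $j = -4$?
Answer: $\frac{228038}{183} \approx 1246.1$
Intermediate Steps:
$B{\left(I,z \right)} = I + z$
$w{\left(r \right)} = \sqrt{r} \left(-4 + r\right)$ ($w{\left(r \right)} = \left(r - 4\right) \sqrt{r} = \left(-4 + r\right) \sqrt{r} = \sqrt{r} \left(-4 + r\right)$)
$19 \left(- \frac{194}{w{\left(1 \right)}} - \frac{56}{-61}\right) = 19 \left(- \frac{194}{\sqrt{1} \left(-4 + 1\right)} - \frac{56}{-61}\right) = 19 \left(- \frac{194}{1 \left(-3\right)} - - \frac{56}{61}\right) = 19 \left(- \frac{194}{-3} + \frac{56}{61}\right) = 19 \left(\left(-194\right) \left(- \frac{1}{3}\right) + \frac{56}{61}\right) = 19 \left(\frac{194}{3} + \frac{56}{61}\right) = 19 \cdot \frac{12002}{183} = \frac{228038}{183}$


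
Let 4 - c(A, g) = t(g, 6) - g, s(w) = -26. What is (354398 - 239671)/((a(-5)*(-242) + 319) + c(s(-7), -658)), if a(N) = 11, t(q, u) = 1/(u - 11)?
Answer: -573635/14984 ≈ -38.283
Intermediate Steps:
t(q, u) = 1/(-11 + u)
c(A, g) = 21/5 + g (c(A, g) = 4 - (1/(-11 + 6) - g) = 4 - (1/(-5) - g) = 4 - (-⅕ - g) = 4 + (⅕ + g) = 21/5 + g)
(354398 - 239671)/((a(-5)*(-242) + 319) + c(s(-7), -658)) = (354398 - 239671)/((11*(-242) + 319) + (21/5 - 658)) = 114727/((-2662 + 319) - 3269/5) = 114727/(-2343 - 3269/5) = 114727/(-14984/5) = 114727*(-5/14984) = -573635/14984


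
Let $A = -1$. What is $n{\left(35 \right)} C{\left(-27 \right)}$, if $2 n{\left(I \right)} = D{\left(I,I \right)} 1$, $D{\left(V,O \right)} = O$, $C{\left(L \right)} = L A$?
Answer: $\frac{945}{2} \approx 472.5$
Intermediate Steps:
$C{\left(L \right)} = - L$ ($C{\left(L \right)} = L \left(-1\right) = - L$)
$n{\left(I \right)} = \frac{I}{2}$ ($n{\left(I \right)} = \frac{I 1}{2} = \frac{I}{2}$)
$n{\left(35 \right)} C{\left(-27 \right)} = \frac{1}{2} \cdot 35 \left(\left(-1\right) \left(-27\right)\right) = \frac{35}{2} \cdot 27 = \frac{945}{2}$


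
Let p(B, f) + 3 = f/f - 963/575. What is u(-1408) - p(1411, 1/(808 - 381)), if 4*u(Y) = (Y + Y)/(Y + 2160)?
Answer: 74011/27025 ≈ 2.7386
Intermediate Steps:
p(B, f) = -2113/575 (p(B, f) = -3 + (f/f - 963/575) = -3 + (1 - 963*1/575) = -3 + (1 - 963/575) = -3 - 388/575 = -2113/575)
u(Y) = Y/(2*(2160 + Y)) (u(Y) = ((Y + Y)/(Y + 2160))/4 = ((2*Y)/(2160 + Y))/4 = (2*Y/(2160 + Y))/4 = Y/(2*(2160 + Y)))
u(-1408) - p(1411, 1/(808 - 381)) = (½)*(-1408)/(2160 - 1408) - 1*(-2113/575) = (½)*(-1408)/752 + 2113/575 = (½)*(-1408)*(1/752) + 2113/575 = -44/47 + 2113/575 = 74011/27025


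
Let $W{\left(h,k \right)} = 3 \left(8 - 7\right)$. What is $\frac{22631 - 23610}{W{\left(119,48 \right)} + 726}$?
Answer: $- \frac{979}{729} \approx -1.3429$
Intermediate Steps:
$W{\left(h,k \right)} = 3$ ($W{\left(h,k \right)} = 3 \cdot 1 = 3$)
$\frac{22631 - 23610}{W{\left(119,48 \right)} + 726} = \frac{22631 - 23610}{3 + 726} = - \frac{979}{729}$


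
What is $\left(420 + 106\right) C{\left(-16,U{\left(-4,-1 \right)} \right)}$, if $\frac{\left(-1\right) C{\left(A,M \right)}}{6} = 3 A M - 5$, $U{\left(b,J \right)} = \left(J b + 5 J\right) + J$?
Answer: $-287196$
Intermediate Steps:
$U{\left(b,J \right)} = 6 J + J b$ ($U{\left(b,J \right)} = \left(5 J + J b\right) + J = 6 J + J b$)
$C{\left(A,M \right)} = 30 - 18 A M$ ($C{\left(A,M \right)} = - 6 \left(3 A M - 5\right) = - 6 \left(-5 + 3 A M\right) = 30 - 18 A M$)
$\left(420 + 106\right) C{\left(-16,U{\left(-4,-1 \right)} \right)} = \left(420 + 106\right) \left(30 - - 288 \left(- (6 - 4)\right)\right) = 526 \left(30 - - 288 \left(\left(-1\right) 2\right)\right) = 526 \left(30 - \left(-288\right) \left(-2\right)\right) = 526 \left(30 - 576\right) = 526 \left(-546\right) = -287196$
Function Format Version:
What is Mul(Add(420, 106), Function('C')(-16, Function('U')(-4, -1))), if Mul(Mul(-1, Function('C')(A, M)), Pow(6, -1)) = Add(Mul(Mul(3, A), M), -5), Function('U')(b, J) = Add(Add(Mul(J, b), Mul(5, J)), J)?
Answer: -287196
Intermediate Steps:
Function('U')(b, J) = Add(Mul(6, J), Mul(J, b)) (Function('U')(b, J) = Add(Add(Mul(5, J), Mul(J, b)), J) = Add(Mul(6, J), Mul(J, b)))
Function('C')(A, M) = Add(30, Mul(-18, A, M)) (Function('C')(A, M) = Mul(-6, Add(Mul(Mul(3, A), M), -5)) = Mul(-6, Add(Mul(3, A, M), -5)) = Mul(-6, Add(-5, Mul(3, A, M))) = Add(30, Mul(-18, A, M)))
Mul(Add(420, 106), Function('C')(-16, Function('U')(-4, -1))) = Mul(Add(420, 106), Add(30, Mul(-18, -16, Mul(-1, Add(6, -4))))) = Mul(526, Add(30, Mul(-18, -16, Mul(-1, 2)))) = Mul(526, Add(30, Mul(-18, -16, -2))) = Mul(526, Add(30, -576)) = Mul(526, -546) = -287196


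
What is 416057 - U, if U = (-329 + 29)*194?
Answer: 474257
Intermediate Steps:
U = -58200 (U = -300*194 = -58200)
416057 - U = 416057 - 1*(-58200) = 416057 + 58200 = 474257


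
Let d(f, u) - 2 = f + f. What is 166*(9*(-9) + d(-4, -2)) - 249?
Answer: -14691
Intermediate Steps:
d(f, u) = 2 + 2*f (d(f, u) = 2 + (f + f) = 2 + 2*f)
166*(9*(-9) + d(-4, -2)) - 249 = 166*(9*(-9) + (2 + 2*(-4))) - 249 = 166*(-81 + (2 - 8)) - 249 = 166*(-81 - 6) - 249 = 166*(-87) - 249 = -14442 - 249 = -14691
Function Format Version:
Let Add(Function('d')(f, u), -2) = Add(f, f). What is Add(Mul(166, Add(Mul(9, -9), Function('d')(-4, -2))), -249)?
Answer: -14691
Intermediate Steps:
Function('d')(f, u) = Add(2, Mul(2, f)) (Function('d')(f, u) = Add(2, Add(f, f)) = Add(2, Mul(2, f)))
Add(Mul(166, Add(Mul(9, -9), Function('d')(-4, -2))), -249) = Add(Mul(166, Add(Mul(9, -9), Add(2, Mul(2, -4)))), -249) = Add(Mul(166, Add(-81, Add(2, -8))), -249) = Add(Mul(166, Add(-81, -6)), -249) = Add(Mul(166, -87), -249) = Add(-14442, -249) = -14691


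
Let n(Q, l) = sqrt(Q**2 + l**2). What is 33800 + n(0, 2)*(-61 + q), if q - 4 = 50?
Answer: 33786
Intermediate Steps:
q = 54 (q = 4 + 50 = 54)
33800 + n(0, 2)*(-61 + q) = 33800 + sqrt(0**2 + 2**2)*(-61 + 54) = 33800 + sqrt(0 + 4)*(-7) = 33800 + sqrt(4)*(-7) = 33800 + 2*(-7) = 33800 - 14 = 33786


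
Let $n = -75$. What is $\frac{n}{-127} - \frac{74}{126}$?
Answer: $\frac{26}{8001} \approx 0.0032496$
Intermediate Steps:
$\frac{n}{-127} - \frac{74}{126} = - \frac{75}{-127} - \frac{74}{126} = \left(-75\right) \left(- \frac{1}{127}\right) - \frac{37}{63} = \frac{75}{127} - \frac{37}{63} = \frac{26}{8001}$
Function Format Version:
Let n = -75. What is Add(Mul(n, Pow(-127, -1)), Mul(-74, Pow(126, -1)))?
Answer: Rational(26, 8001) ≈ 0.0032496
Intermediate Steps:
Add(Mul(n, Pow(-127, -1)), Mul(-74, Pow(126, -1))) = Add(Mul(-75, Pow(-127, -1)), Mul(-74, Pow(126, -1))) = Add(Mul(-75, Rational(-1, 127)), Mul(-74, Rational(1, 126))) = Add(Rational(75, 127), Rational(-37, 63)) = Rational(26, 8001)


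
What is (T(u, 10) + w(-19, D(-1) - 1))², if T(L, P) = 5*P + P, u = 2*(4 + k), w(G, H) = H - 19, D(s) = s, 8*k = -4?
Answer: 1521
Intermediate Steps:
k = -½ (k = (⅛)*(-4) = -½ ≈ -0.50000)
w(G, H) = -19 + H
u = 7 (u = 2*(4 - ½) = 2*(7/2) = 7)
T(L, P) = 6*P
(T(u, 10) + w(-19, D(-1) - 1))² = (6*10 + (-19 + (-1 - 1)))² = (60 + (-19 - 2))² = (60 - 21)² = 39² = 1521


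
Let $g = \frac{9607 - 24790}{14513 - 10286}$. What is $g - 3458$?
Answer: $- \frac{4877383}{1409} \approx -3461.6$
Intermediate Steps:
$g = - \frac{5061}{1409}$ ($g = - \frac{15183}{4227} = \left(-15183\right) \frac{1}{4227} = - \frac{5061}{1409} \approx -3.5919$)
$g - 3458 = - \frac{5061}{1409} - 3458 = - \frac{4877383}{1409}$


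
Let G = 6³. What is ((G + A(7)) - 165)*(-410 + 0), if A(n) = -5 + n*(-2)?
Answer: -13120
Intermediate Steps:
A(n) = -5 - 2*n
G = 216
((G + A(7)) - 165)*(-410 + 0) = ((216 + (-5 - 2*7)) - 165)*(-410 + 0) = ((216 + (-5 - 14)) - 165)*(-410) = ((216 - 19) - 165)*(-410) = (197 - 165)*(-410) = 32*(-410) = -13120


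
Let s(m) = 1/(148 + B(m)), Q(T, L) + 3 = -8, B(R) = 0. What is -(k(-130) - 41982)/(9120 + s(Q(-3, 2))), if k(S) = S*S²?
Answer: 331369336/1349761 ≈ 245.50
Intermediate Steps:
Q(T, L) = -11 (Q(T, L) = -3 - 8 = -11)
k(S) = S³
s(m) = 1/148 (s(m) = 1/(148 + 0) = 1/148)
-(k(-130) - 41982)/(9120 + s(Q(-3, 2))) = -((-130)³ - 41982)/(9120 + 1/148) = -(-2197000 - 41982)/1349761/148 = -(-2238982)*148/1349761 = -1*(-331369336/1349761) = 331369336/1349761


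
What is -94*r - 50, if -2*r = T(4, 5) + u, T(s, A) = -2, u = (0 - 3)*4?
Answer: -708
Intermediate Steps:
u = -12 (u = -3*4 = -12)
r = 7 (r = -(-2 - 12)/2 = -½*(-14) = 7)
-94*r - 50 = -94*7 - 50 = -658 - 50 = -708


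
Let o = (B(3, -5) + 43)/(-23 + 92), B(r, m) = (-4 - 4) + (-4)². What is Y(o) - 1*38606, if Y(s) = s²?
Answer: -20422285/529 ≈ -38605.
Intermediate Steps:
B(r, m) = 8 (B(r, m) = -8 + 16 = 8)
o = 17/23 (o = (8 + 43)/(-23 + 92) = 51/69 = 51*(1/69) = 17/23 ≈ 0.73913)
Y(o) - 1*38606 = (17/23)² - 1*38606 = 289/529 - 38606 = -20422285/529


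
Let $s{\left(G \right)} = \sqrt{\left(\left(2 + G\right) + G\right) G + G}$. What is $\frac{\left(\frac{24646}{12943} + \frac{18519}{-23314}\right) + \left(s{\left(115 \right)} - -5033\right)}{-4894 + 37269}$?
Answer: $\frac{1519058267793}{9769256677250} + \frac{\sqrt{26795}}{32375} \approx 0.16055$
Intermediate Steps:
$s{\left(G \right)} = \sqrt{G + G \left(2 + 2 G\right)}$ ($s{\left(G \right)} = \sqrt{\left(2 + 2 G\right) G + G} = \sqrt{G \left(2 + 2 G\right) + G} = \sqrt{G + G \left(2 + 2 G\right)}$)
$\frac{\left(\frac{24646}{12943} + \frac{18519}{-23314}\right) + \left(s{\left(115 \right)} - -5033\right)}{-4894 + 37269} = \frac{\left(\frac{24646}{12943} + \frac{18519}{-23314}\right) + \left(\sqrt{115 \left(3 + 2 \cdot 115\right)} - -5033\right)}{-4894 + 37269} = \frac{\left(24646 \cdot \frac{1}{12943} + 18519 \left(- \frac{1}{23314}\right)\right) + \left(\sqrt{115 \left(3 + 230\right)} + 5033\right)}{32375} = \left(\left(\frac{24646}{12943} - \frac{18519}{23314}\right) + \left(\sqrt{115 \cdot 233} + 5033\right)\right) \frac{1}{32375} = \left(\frac{334905427}{301753102} + \left(\sqrt{26795} + 5033\right)\right) \frac{1}{32375} = \left(\frac{334905427}{301753102} + \left(5033 + \sqrt{26795}\right)\right) \frac{1}{32375} = \left(\frac{1519058267793}{301753102} + \sqrt{26795}\right) \frac{1}{32375} = \frac{1519058267793}{9769256677250} + \frac{\sqrt{26795}}{32375}$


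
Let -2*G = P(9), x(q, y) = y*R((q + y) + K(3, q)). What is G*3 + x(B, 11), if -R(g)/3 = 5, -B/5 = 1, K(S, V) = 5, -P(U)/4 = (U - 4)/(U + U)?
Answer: -490/3 ≈ -163.33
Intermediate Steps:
P(U) = -2*(-4 + U)/U (P(U) = -4*(U - 4)/(U + U) = -4*(-4 + U)/(2*U) = -4*(-4 + U)*1/(2*U) = -2*(-4 + U)/U)
B = -5 (B = -5*1 = -5)
R(g) = -15 (R(g) = -3*5 = -15)
x(q, y) = -15*y (x(q, y) = y*(-15) = -15*y)
G = 5/9 (G = -(-2 + 8/9)/2 = -½*(-10/9) = 5/9 ≈ 0.55556)
G*3 + x(B, 11) = (5/9)*3 - 15*11 = 5/3 - 165 = -490/3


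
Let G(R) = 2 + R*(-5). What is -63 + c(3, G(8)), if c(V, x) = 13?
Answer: -50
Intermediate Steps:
G(R) = 2 - 5*R
-63 + c(3, G(8)) = -63 + 13 = -50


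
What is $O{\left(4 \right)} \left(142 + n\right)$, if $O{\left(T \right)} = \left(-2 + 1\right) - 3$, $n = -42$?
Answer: $-400$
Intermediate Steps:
$O{\left(T \right)} = -4$ ($O{\left(T \right)} = -1 - 3 = -4$)
$O{\left(4 \right)} \left(142 + n\right) = - 4 \left(142 - 42\right) = \left(-4\right) 100 = -400$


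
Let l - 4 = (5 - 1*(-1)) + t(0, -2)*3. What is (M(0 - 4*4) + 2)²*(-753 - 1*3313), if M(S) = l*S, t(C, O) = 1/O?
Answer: -73009096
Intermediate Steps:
l = 17/2 (l = 4 + ((5 - 1*(-1)) + 3/(-2)) = 4 + ((5 + 1) - ½*3) = 4 + (6 - 3/2) = 4 + 9/2 = 17/2 ≈ 8.5000)
M(S) = 17*S/2
(M(0 - 4*4) + 2)²*(-753 - 1*3313) = (17*(0 - 4*4)/2 + 2)²*(-753 - 1*3313) = (17*(0 - 16)/2 + 2)²*(-753 - 3313) = ((17/2)*(-16) + 2)²*(-4066) = (-136 + 2)²*(-4066) = (-134)²*(-4066) = 17956*(-4066) = -73009096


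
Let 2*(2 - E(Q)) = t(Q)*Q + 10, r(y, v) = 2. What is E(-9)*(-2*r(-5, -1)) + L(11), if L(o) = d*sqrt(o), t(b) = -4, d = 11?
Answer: 84 + 11*sqrt(11) ≈ 120.48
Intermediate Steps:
E(Q) = -3 + 2*Q (E(Q) = 2 - (-4*Q + 10)/2 = 2 - (10 - 4*Q)/2 = 2 + (-5 + 2*Q) = -3 + 2*Q)
L(o) = 11*sqrt(o)
E(-9)*(-2*r(-5, -1)) + L(11) = (-3 + 2*(-9))*(-2*2) + 11*sqrt(11) = (-3 - 18)*(-4) + 11*sqrt(11) = -21*(-4) + 11*sqrt(11) = 84 + 11*sqrt(11)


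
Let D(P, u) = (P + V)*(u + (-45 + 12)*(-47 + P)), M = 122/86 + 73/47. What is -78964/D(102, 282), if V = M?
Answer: 39896561/81305721 ≈ 0.49070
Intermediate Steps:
M = 6006/2021 (M = 122*(1/86) + 73*(1/47) = 61/43 + 73/47 = 6006/2021 ≈ 2.9718)
V = 6006/2021 ≈ 2.9718
D(P, u) = (6006/2021 + P)*(1551 + u - 33*P) (D(P, u) = (P + 6006/2021)*(u + (-45 + 12)*(-47 + P)) = (6006/2021 + P)*(u - 33*(-47 + P)) = (6006/2021 + P)*(u + (1551 - 33*P)) = (6006/2021 + P)*(1551 + u - 33*P))
-78964/D(102, 282) = -78964/(198198/43 - 33*102² + (6006/2021)*282 + (2936373/2021)*102 + 102*282) = -78964/(198198/43 - 33*10404 + 36036/43 + 299510046/2021 + 28764) = -78964/(198198/43 - 343332 + 36036/43 + 299510046/2021 + 28764) = -78964/(-325222884/2021) = -78964*(-2021/325222884) = 39896561/81305721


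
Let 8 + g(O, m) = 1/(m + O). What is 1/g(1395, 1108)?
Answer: -2503/20023 ≈ -0.12501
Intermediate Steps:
g(O, m) = -8 + 1/(O + m) (g(O, m) = -8 + 1/(m + O) = -8 + 1/(O + m))
1/g(1395, 1108) = 1/((1 - 8*1395 - 8*1108)/(1395 + 1108)) = 1/((1 - 11160 - 8864)/2503) = 1/((1/2503)*(-20023)) = 1/(-20023/2503) = -2503/20023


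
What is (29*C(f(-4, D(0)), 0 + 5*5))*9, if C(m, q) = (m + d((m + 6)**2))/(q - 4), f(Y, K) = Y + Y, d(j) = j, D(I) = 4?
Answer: -348/7 ≈ -49.714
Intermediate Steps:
f(Y, K) = 2*Y
C(m, q) = (m + (6 + m)**2)/(-4 + q) (C(m, q) = (m + (m + 6)**2)/(q - 4) = (m + (6 + m)**2)/(-4 + q))
(29*C(f(-4, D(0)), 0 + 5*5))*9 = (29*((2*(-4) + (6 + 2*(-4))**2)/(-4 + (0 + 5*5))))*9 = (29*((-8 + (6 - 8)**2)/(-4 + (0 + 25))))*9 = (29*((-8 + (-2)**2)/(-4 + 25)))*9 = (29*((-8 + 4)/21))*9 = (29*((1/21)*(-4)))*9 = (29*(-4/21))*9 = -116/21*9 = -348/7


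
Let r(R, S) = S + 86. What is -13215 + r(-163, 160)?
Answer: -12969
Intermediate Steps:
r(R, S) = 86 + S
-13215 + r(-163, 160) = -13215 + (86 + 160) = -13215 + 246 = -12969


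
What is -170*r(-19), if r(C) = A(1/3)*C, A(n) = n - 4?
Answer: -35530/3 ≈ -11843.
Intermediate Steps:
A(n) = -4 + n
r(C) = -11*C/3 (r(C) = (-4 + 1/3)*C = (-4 + ⅓)*C = -11*C/3)
-170*r(-19) = -(-1870)*(-19)/3 = -170*209/3 = -35530/3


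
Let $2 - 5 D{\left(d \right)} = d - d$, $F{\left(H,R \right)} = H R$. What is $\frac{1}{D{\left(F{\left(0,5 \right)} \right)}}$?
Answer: $\frac{5}{2} \approx 2.5$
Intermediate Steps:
$D{\left(d \right)} = \frac{2}{5}$ ($D{\left(d \right)} = \frac{2}{5} - \frac{d - d}{5} = \frac{2}{5} - 0 = \frac{2}{5} + 0 = \frac{2}{5}$)
$\frac{1}{D{\left(F{\left(0,5 \right)} \right)}} = \frac{1}{\frac{2}{5}} = \frac{5}{2}$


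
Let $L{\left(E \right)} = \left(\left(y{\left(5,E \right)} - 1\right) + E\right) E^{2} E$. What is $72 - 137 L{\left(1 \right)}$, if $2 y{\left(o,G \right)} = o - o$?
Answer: $72$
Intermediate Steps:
$y{\left(o,G \right)} = 0$ ($y{\left(o,G \right)} = \frac{o - o}{2} = \frac{1}{2} \cdot 0 = 0$)
$L{\left(E \right)} = E^{3} \left(-1 + E\right)$ ($L{\left(E \right)} = \left(\left(0 - 1\right) + E\right) E^{2} E = \left(-1 + E\right) E^{2} E = E^{2} \left(-1 + E\right) E = E^{3} \left(-1 + E\right)$)
$72 - 137 L{\left(1 \right)} = 72 - 137 \cdot 1^{3} \left(-1 + 1\right) = 72 - 137 \cdot 1 \cdot 0 = 72 - 0 = 72 + 0 = 72$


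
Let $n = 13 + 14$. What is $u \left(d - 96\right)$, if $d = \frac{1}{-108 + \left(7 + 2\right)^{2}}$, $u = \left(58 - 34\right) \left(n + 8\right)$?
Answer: $- \frac{726040}{9} \approx -80671.0$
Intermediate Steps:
$n = 27$
$u = 840$ ($u = \left(58 - 34\right) \left(27 + 8\right) = 24 \cdot 35 = 840$)
$d = - \frac{1}{27}$ ($d = \frac{1}{-108 + 9^{2}} = \frac{1}{-108 + 81} = \frac{1}{-27} = - \frac{1}{27} \approx -0.037037$)
$u \left(d - 96\right) = 840 \left(- \frac{1}{27} - 96\right) = 840 \left(- \frac{2593}{27}\right) = - \frac{726040}{9}$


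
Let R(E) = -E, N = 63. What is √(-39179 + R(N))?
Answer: I*√39242 ≈ 198.1*I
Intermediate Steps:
√(-39179 + R(N)) = √(-39179 - 1*63) = √(-39179 - 63) = √(-39242) = I*√39242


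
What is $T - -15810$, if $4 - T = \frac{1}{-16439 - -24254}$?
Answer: $\frac{123586409}{7815} \approx 15814.0$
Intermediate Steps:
$T = \frac{31259}{7815}$ ($T = 4 - \frac{1}{-16439 - -24254} = 4 - \frac{1}{-16439 + 24254} = 4 - \frac{1}{7815} = \frac{31259}{7815} \approx 3.9999$)
$T - -15810 = \frac{31259}{7815} - -15810 = \frac{31259}{7815} + 15810 = \frac{123586409}{7815}$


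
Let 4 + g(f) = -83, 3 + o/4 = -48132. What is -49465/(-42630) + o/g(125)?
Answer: 18878813/8526 ≈ 2214.3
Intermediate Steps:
o = -192540 (o = -12 + 4*(-48132) = -12 - 192528 = -192540)
g(f) = -87 (g(f) = -4 - 83 = -87)
-49465/(-42630) + o/g(125) = -49465/(-42630) - 192540/(-87) = -49465*(-1/42630) - 192540*(-1/87) = 9893/8526 + 64180/29 = 18878813/8526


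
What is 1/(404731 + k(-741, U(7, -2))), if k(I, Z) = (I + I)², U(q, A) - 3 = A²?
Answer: 1/2601055 ≈ 3.8446e-7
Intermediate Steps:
U(q, A) = 3 + A²
k(I, Z) = 4*I² (k(I, Z) = (2*I)² = 4*I²)
1/(404731 + k(-741, U(7, -2))) = 1/(404731 + 4*(-741)²) = 1/(404731 + 4*549081) = 1/(404731 + 2196324) = 1/2601055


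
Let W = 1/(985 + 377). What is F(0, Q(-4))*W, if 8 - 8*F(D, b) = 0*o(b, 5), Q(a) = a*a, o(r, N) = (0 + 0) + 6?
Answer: 1/1362 ≈ 0.00073421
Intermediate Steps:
o(r, N) = 6 (o(r, N) = 0 + 6 = 6)
Q(a) = a**2
F(D, b) = 1 (F(D, b) = 1 - 0*6 = 1 - 1/8*0 = 1 + 0 = 1)
W = 1/1362 ≈ 0.00073421
F(0, Q(-4))*W = 1*(1/1362) = 1/1362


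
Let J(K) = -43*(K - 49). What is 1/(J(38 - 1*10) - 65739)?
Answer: -1/64836 ≈ -1.5424e-5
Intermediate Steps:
J(K) = 2107 - 43*K (J(K) = -43*(-49 + K) = 2107 - 43*K)
1/(J(38 - 1*10) - 65739) = 1/((2107 - 43*(38 - 1*10)) - 65739) = 1/((2107 - 43*(38 - 10)) - 65739) = 1/((2107 - 43*28) - 65739) = 1/((2107 - 1204) - 65739) = 1/(903 - 65739) = 1/(-64836) = -1/64836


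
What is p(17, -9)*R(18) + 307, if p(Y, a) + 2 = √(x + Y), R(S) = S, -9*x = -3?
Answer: 271 + 12*√39 ≈ 345.94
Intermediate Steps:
x = ⅓ (x = -⅑*(-3) = ⅓ ≈ 0.33333)
p(Y, a) = -2 + √(⅓ + Y)
p(17, -9)*R(18) + 307 = (-2 + √(3 + 9*17)/3)*18 + 307 = (-2 + √(3 + 153)/3)*18 + 307 = (-2 + √156/3)*18 + 307 = (-2 + (2*√39)/3)*18 + 307 = (-2 + 2*√39/3)*18 + 307 = (-36 + 12*√39) + 307 = 271 + 12*√39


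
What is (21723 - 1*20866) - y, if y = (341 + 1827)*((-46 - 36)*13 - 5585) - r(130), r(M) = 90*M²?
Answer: 15941225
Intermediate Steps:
y = -15940368 (y = (341 + 1827)*((-46 - 36)*13 - 5585) - 90*130² = 2168*(-82*13 - 5585) - 90*16900 = 2168*(-1066 - 5585) - 1*1521000 = 2168*(-6651) - 1521000 = -14419368 - 1521000 = -15940368)
(21723 - 1*20866) - y = (21723 - 1*20866) - 1*(-15940368) = (21723 - 20866) + 15940368 = 857 + 15940368 = 15941225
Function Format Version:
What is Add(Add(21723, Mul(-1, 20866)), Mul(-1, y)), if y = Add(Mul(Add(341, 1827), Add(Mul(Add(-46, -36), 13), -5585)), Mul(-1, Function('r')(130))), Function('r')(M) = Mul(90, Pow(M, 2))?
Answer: 15941225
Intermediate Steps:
y = -15940368 (y = Add(Mul(Add(341, 1827), Add(Mul(Add(-46, -36), 13), -5585)), Mul(-1, Mul(90, Pow(130, 2)))) = Add(Mul(2168, Add(Mul(-82, 13), -5585)), Mul(-1, Mul(90, 16900))) = Add(Mul(2168, Add(-1066, -5585)), Mul(-1, 1521000)) = Add(Mul(2168, -6651), -1521000) = Add(-14419368, -1521000) = -15940368)
Add(Add(21723, Mul(-1, 20866)), Mul(-1, y)) = Add(Add(21723, Mul(-1, 20866)), Mul(-1, -15940368)) = Add(Add(21723, -20866), 15940368) = Add(857, 15940368) = 15941225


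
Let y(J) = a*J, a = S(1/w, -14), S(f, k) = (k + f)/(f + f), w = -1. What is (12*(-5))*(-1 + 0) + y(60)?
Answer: 510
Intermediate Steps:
S(f, k) = (f + k)/(2*f) (S(f, k) = (f + k)/((2*f)) = (f + k)*(1/(2*f)) = (f + k)/(2*f))
a = 15/2 (a = (1/(-1) - 14)/(2*(1/(-1))) = (½)*(-1 - 14)/(-1) = (½)*(-1)*(-15) = 15/2 ≈ 7.5000)
y(J) = 15*J/2
(12*(-5))*(-1 + 0) + y(60) = (12*(-5))*(-1 + 0) + (15/2)*60 = -60*(-1) + 450 = 60 + 450 = 510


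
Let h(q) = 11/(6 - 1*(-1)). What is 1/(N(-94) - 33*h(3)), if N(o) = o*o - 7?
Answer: 7/61440 ≈ 0.00011393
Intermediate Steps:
h(q) = 11/7 (h(q) = 11/(6 + 1) = 11/7)
N(o) = -7 + o² (N(o) = o² - 7 = -7 + o²)
1/(N(-94) - 33*h(3)) = 1/((-7 + (-94)²) - 33*11/7) = 1/((-7 + 8836) - 363/7) = 1/(8829 - 363/7) = 1/(61440/7) = 7/61440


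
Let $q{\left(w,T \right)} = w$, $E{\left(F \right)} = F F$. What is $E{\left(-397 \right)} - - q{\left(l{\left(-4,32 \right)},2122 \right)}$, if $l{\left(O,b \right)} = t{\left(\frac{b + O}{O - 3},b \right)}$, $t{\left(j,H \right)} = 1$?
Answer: $157610$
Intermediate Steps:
$E{\left(F \right)} = F^{2}$
$l{\left(O,b \right)} = 1$
$E{\left(-397 \right)} - - q{\left(l{\left(-4,32 \right)},2122 \right)} = \left(-397\right)^{2} - \left(-1\right) 1 = 157609 - -1 = 157609 + 1 = 157610$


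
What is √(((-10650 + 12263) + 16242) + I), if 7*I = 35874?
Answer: √1126013/7 ≈ 151.59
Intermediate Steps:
I = 35874/7 (I = (⅐)*35874 = 35874/7 ≈ 5124.9)
√(((-10650 + 12263) + 16242) + I) = √(((-10650 + 12263) + 16242) + 35874/7) = √((1613 + 16242) + 35874/7) = √(17855 + 35874/7) = √(160859/7) = √1126013/7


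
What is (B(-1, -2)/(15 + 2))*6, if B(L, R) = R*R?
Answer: 24/17 ≈ 1.4118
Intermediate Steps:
B(L, R) = R**2
(B(-1, -2)/(15 + 2))*6 = ((-2)**2/(15 + 2))*6 = (4/17)*6 = 24/17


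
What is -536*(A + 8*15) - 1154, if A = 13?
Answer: -72442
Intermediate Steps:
-536*(A + 8*15) - 1154 = -536*(13 + 8*15) - 1154 = -536*(13 + 120) - 1154 = -536*133 - 1154 = -71288 - 1154 = -72442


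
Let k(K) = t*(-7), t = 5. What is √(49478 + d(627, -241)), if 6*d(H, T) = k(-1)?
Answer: √1780998/6 ≈ 222.42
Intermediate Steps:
k(K) = -35 (k(K) = 5*(-7) = -35)
d(H, T) = -35/6 (d(H, T) = (⅙)*(-35) = -35/6)
√(49478 + d(627, -241)) = √(49478 - 35/6) = √(296833/6) = √1780998/6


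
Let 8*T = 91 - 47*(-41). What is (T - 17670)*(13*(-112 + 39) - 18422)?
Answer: 1349596941/4 ≈ 3.3740e+8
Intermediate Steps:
T = 1009/4 (T = (91 - 47*(-41))/8 = (91 + 1927)/8 = (⅛)*2018 = 1009/4 ≈ 252.25)
(T - 17670)*(13*(-112 + 39) - 18422) = (1009/4 - 17670)*(13*(-112 + 39) - 18422) = -69671*(13*(-73) - 18422)/4 = -69671*(-949 - 18422)/4 = -69671/4*(-19371) = 1349596941/4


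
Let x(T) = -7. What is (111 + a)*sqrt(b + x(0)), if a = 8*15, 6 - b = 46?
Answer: 231*I*sqrt(47) ≈ 1583.7*I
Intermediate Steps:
b = -40 (b = 6 - 1*46 = 6 - 46 = -40)
a = 120
(111 + a)*sqrt(b + x(0)) = (111 + 120)*sqrt(-40 - 7) = 231*sqrt(-47) = 231*(I*sqrt(47)) = 231*I*sqrt(47)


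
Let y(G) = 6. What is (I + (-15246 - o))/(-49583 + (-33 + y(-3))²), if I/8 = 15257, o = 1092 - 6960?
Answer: -56339/24427 ≈ -2.3064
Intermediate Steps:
o = -5868
I = 122056 (I = 8*15257 = 122056)
(I + (-15246 - o))/(-49583 + (-33 + y(-3))²) = (122056 + (-15246 - 1*(-5868)))/(-49583 + (-33 + 6)²) = (122056 + (-15246 + 5868))/(-49583 + (-27)²) = (122056 - 9378)/(-49583 + 729) = 112678/(-48854) = 112678*(-1/48854) = -56339/24427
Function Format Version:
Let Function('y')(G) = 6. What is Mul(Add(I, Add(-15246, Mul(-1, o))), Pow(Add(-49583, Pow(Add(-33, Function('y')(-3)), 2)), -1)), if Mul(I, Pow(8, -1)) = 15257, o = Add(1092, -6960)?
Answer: Rational(-56339, 24427) ≈ -2.3064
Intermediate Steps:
o = -5868
I = 122056 (I = Mul(8, 15257) = 122056)
Mul(Add(I, Add(-15246, Mul(-1, o))), Pow(Add(-49583, Pow(Add(-33, Function('y')(-3)), 2)), -1)) = Mul(Add(122056, Add(-15246, Mul(-1, -5868))), Pow(Add(-49583, Pow(Add(-33, 6), 2)), -1)) = Mul(Add(122056, Add(-15246, 5868)), Pow(Add(-49583, Pow(-27, 2)), -1)) = Mul(Add(122056, -9378), Pow(Add(-49583, 729), -1)) = Mul(112678, Pow(-48854, -1)) = Mul(112678, Rational(-1, 48854)) = Rational(-56339, 24427)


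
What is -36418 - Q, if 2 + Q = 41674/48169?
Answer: -1754163978/48169 ≈ -36417.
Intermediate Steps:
Q = -54664/48169 (Q = -2 + 41674/48169 = -54664/48169 ≈ -1.1348)
-36418 - Q = -36418 - 1*(-54664/48169) = -36418 + 54664/48169 = -1754163978/48169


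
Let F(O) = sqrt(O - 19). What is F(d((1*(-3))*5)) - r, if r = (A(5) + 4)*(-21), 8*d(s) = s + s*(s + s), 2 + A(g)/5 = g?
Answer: 399 + sqrt(566)/4 ≈ 404.95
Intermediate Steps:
A(g) = -10 + 5*g
d(s) = s**2/4 + s/8 (d(s) = (s + s*(s + s))/8 = (s + s*(2*s))/8 = (s + 2*s**2)/8 = s**2/4 + s/8)
F(O) = sqrt(-19 + O)
r = -399 (r = ((-10 + 5*5) + 4)*(-21) = ((-10 + 25) + 4)*(-21) = (15 + 4)*(-21) = 19*(-21) = -399)
F(d((1*(-3))*5)) - r = sqrt(-19 + ((1*(-3))*5)*(1 + 2*((1*(-3))*5))/8) - 1*(-399) = sqrt(-19 + (-3*5)*(1 + 2*(-3*5))/8) + 399 = sqrt(-19 + (1/8)*(-15)*(1 + 2*(-15))) + 399 = sqrt(-19 + (1/8)*(-15)*(1 - 30)) + 399 = sqrt(-19 + (1/8)*(-15)*(-29)) + 399 = sqrt(-19 + 435/8) + 399 = sqrt(283/8) + 399 = sqrt(566)/4 + 399 = 399 + sqrt(566)/4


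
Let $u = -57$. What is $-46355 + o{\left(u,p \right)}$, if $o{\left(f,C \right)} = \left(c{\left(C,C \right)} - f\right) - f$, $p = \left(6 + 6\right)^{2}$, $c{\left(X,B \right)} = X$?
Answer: $-46097$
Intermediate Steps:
$p = 144$ ($p = 12^{2} = 144$)
$o{\left(f,C \right)} = C - 2 f$ ($o{\left(f,C \right)} = \left(C - f\right) - f = C - 2 f$)
$-46355 + o{\left(u,p \right)} = -46355 + \left(144 - -114\right) = -46355 + \left(144 + 114\right) = -46355 + 258 = -46097$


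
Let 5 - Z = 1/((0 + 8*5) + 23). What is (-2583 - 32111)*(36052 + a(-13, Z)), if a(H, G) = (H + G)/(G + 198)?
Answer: -7997530274437/6394 ≈ -1.2508e+9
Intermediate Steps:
Z = 314/63 (Z = 5 - 1/((0 + 8*5) + 23) = 5 - 1/((0 + 40) + 23) = 5 - 1/(40 + 23) = 5 - 1/63 = 314/63 ≈ 4.9841)
a(H, G) = (G + H)/(198 + G)
(-2583 - 32111)*(36052 + a(-13, Z)) = (-2583 - 32111)*(36052 + (314/63 - 13)/(198 + 314/63)) = -34694*(36052 - 505/63/(12788/63)) = -34694*(36052 + (63/12788)*(-505/63)) = -34694*(36052 - 505/12788) = -34694*461032471/12788 = -7997530274437/6394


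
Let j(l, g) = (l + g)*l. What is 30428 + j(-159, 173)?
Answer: 28202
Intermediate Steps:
j(l, g) = l*(g + l) (j(l, g) = (g + l)*l = l*(g + l))
30428 + j(-159, 173) = 30428 - 159*(173 - 159) = 30428 - 159*14 = 30428 - 2226 = 28202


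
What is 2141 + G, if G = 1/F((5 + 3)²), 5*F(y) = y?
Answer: 137029/64 ≈ 2141.1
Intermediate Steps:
F(y) = y/5
G = 5/64 (G = 1/((5 + 3)²/5) = 1/((⅕)*8²) = 1/((⅕)*64) = 1/(64/5) = 5/64 ≈ 0.078125)
2141 + G = 2141 + 5/64 = 137029/64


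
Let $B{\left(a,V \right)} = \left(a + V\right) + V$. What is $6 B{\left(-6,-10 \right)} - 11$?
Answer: $-167$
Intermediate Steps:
$B{\left(a,V \right)} = a + 2 V$ ($B{\left(a,V \right)} = \left(V + a\right) + V = a + 2 V$)
$6 B{\left(-6,-10 \right)} - 11 = 6 \left(-6 + 2 \left(-10\right)\right) - 11 = 6 \left(-6 - 20\right) - 11 = 6 \left(-26\right) - 11 = -156 - 11 = -167$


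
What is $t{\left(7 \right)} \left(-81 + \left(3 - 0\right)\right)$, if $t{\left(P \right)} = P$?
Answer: $-546$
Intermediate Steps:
$t{\left(7 \right)} \left(-81 + \left(3 - 0\right)\right) = 7 \left(-81 + \left(3 - 0\right)\right) = 7 \left(-81 + \left(3 + 0\right)\right) = 7 \left(-81 + 3\right) = 7 \left(-78\right) = -546$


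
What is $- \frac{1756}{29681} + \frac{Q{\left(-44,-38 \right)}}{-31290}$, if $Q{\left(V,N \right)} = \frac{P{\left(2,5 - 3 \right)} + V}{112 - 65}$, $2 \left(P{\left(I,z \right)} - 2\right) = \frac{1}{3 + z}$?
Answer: $- \frac{25811826461}{436497690300} \approx -0.059134$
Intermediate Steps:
$P{\left(I,z \right)} = 2 + \frac{1}{2 \left(3 + z\right)}$
$Q{\left(V,N \right)} = \frac{21}{470} + \frac{V}{47}$ ($Q{\left(V,N \right)} = \frac{\frac{13 + 4 \left(5 - 3\right)}{2 \left(3 + \left(5 - 3\right)\right)} + V}{112 - 65} = \frac{\frac{13 + 4 \left(5 - 3\right)}{2 \left(3 + \left(5 - 3\right)\right)} + V}{47} = \left(\frac{13 + 4 \cdot 2}{2 \left(3 + 2\right)} + V\right) \frac{1}{47} = \left(\frac{13 + 8}{2 \cdot 5} + V\right) \frac{1}{47} = \left(\frac{1}{2} \cdot \frac{1}{5} \cdot 21 + V\right) \frac{1}{47} = \left(\frac{21}{10} + V\right) \frac{1}{47} = \frac{21}{470} + \frac{V}{47}$)
$- \frac{1756}{29681} + \frac{Q{\left(-44,-38 \right)}}{-31290} = - \frac{1756}{29681} + \frac{\frac{21}{470} + \frac{1}{47} \left(-44\right)}{-31290} = \left(-1756\right) \frac{1}{29681} + \left(\frac{21}{470} - \frac{44}{47}\right) \left(- \frac{1}{31290}\right) = - \frac{1756}{29681} - - \frac{419}{14706300} = - \frac{1756}{29681} + \frac{419}{14706300} = - \frac{25811826461}{436497690300}$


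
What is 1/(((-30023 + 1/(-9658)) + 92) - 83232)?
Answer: -9658/1092928255 ≈ -8.8368e-6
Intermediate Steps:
1/(((-30023 + 1/(-9658)) + 92) - 83232) = 1/(((-30023 - 1/9658) + 92) - 83232) = 1/((-289962135/9658 + 92) - 83232) = 1/(-289073599/9658 - 83232) = 1/(-1092928255/9658) = -9658/1092928255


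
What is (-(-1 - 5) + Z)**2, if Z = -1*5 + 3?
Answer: 16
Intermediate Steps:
Z = -2 (Z = -5 + 3 = -2)
(-(-1 - 5) + Z)**2 = (-(-1 - 5) - 2)**2 = (-1*(-6) - 2)**2 = (6 - 2)**2 = 4**2 = 16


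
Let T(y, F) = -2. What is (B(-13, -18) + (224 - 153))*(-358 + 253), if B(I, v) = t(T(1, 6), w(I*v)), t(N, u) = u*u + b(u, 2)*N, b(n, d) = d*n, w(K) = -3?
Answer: -9660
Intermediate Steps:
t(N, u) = u**2 + 2*N*u (t(N, u) = u*u + (2*u)*N = u**2 + 2*N*u)
B(I, v) = 21 (B(I, v) = -3*(-3 + 2*(-2)) = -3*(-3 - 4) = -3*(-7) = 21)
(B(-13, -18) + (224 - 153))*(-358 + 253) = (21 + (224 - 153))*(-358 + 253) = (21 + 71)*(-105) = 92*(-105) = -9660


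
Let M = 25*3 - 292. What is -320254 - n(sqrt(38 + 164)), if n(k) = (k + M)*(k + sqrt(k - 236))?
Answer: -320456 + 217*sqrt(202) - I*sqrt(47672 - 202*sqrt(202)) + 217*I*sqrt(236 - sqrt(202)) ≈ -3.1737e+5 + 3020.0*I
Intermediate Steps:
M = -217 (M = 75 - 292 = -217)
n(k) = (-217 + k)*(k + sqrt(-236 + k)) (n(k) = (k - 217)*(k + sqrt(k - 236)) = (-217 + k)*(k + sqrt(-236 + k)))
-320254 - n(sqrt(38 + 164)) = -320254 - ((sqrt(38 + 164))**2 - 217*sqrt(38 + 164) - 217*sqrt(-236 + sqrt(38 + 164)) + sqrt(38 + 164)*sqrt(-236 + sqrt(38 + 164))) = -320254 - ((sqrt(202))**2 - 217*sqrt(202) - 217*sqrt(-236 + sqrt(202)) + sqrt(202)*sqrt(-236 + sqrt(202))) = -320254 - (202 - 217*sqrt(202) - 217*sqrt(-236 + sqrt(202)) + sqrt(202)*sqrt(-236 + sqrt(202))) = -320254 + (-202 + 217*sqrt(202) + 217*sqrt(-236 + sqrt(202)) - sqrt(202)*sqrt(-236 + sqrt(202))) = -320456 + 217*sqrt(202) + 217*sqrt(-236 + sqrt(202)) - sqrt(202)*sqrt(-236 + sqrt(202))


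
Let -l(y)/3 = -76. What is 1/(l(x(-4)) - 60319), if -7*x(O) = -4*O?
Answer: -1/60091 ≈ -1.6641e-5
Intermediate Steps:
x(O) = 4*O/7 (x(O) = -(-4)*O/7 = 4*O/7)
l(y) = 228 (l(y) = -3*(-76) = 228)
1/(l(x(-4)) - 60319) = 1/(228 - 60319) = 1/(-60091) = -1/60091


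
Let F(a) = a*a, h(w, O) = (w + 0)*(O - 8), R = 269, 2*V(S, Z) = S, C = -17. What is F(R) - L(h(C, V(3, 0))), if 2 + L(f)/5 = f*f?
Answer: 45279/4 ≈ 11320.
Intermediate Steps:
V(S, Z) = S/2
h(w, O) = w*(-8 + O)
F(a) = a**2
L(f) = -10 + 5*f**2 (L(f) = -10 + 5*(f*f) = -10 + 5*f**2)
F(R) - L(h(C, V(3, 0))) = 269**2 - (-10 + 5*(-17*(-8 + (1/2)*3))**2) = 72361 - (-10 + 5*(-17*(-8 + 3/2))**2) = 72361 - (-10 + 5*(-17*(-13/2))**2) = 72361 - (-10 + 5*(221/2)**2) = 72361 - (-10 + 5*(48841/4)) = 72361 - (-10 + 244205/4) = 72361 - 1*244165/4 = 72361 - 244165/4 = 45279/4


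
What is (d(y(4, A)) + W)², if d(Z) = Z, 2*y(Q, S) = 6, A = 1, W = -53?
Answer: 2500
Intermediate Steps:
y(Q, S) = 3 (y(Q, S) = (½)*6 = 3)
(d(y(4, A)) + W)² = (3 - 53)² = (-50)² = 2500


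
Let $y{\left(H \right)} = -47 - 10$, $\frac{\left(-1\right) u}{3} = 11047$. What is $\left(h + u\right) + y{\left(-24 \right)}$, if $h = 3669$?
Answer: $-29529$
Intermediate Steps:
$u = -33141$ ($u = \left(-3\right) 11047 = -33141$)
$y{\left(H \right)} = -57$
$\left(h + u\right) + y{\left(-24 \right)} = \left(3669 - 33141\right) - 57 = -29472 - 57 = -29529$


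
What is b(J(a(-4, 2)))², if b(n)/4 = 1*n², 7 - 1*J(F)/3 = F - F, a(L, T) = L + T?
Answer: 3111696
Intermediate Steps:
J(F) = 21 (J(F) = 21 - 3*(F - F) = 21 - 3*0 = 21 + 0 = 21)
b(n) = 4*n² (b(n) = 4*(1*n²) = 4*n²)
b(J(a(-4, 2)))² = (4*21²)² = (4*441)² = 1764² = 3111696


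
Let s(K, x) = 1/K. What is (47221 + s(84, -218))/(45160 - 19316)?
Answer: 3966565/2170896 ≈ 1.8272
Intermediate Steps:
(47221 + s(84, -218))/(45160 - 19316) = (47221 + 1/84)/(45160 - 19316) = (47221 + 1/84)/25844 = (3966565/84)*(1/25844) = 3966565/2170896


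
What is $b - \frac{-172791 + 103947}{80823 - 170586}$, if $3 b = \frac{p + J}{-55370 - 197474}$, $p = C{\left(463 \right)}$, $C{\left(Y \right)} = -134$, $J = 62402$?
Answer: $- \frac{1605826097}{1891336331} \approx -0.84904$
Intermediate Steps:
$p = -134$
$b = - \frac{5189}{63211}$ ($b = \frac{\left(-134 + 62402\right) \frac{1}{-55370 - 197474}}{3} = \frac{62268 \frac{1}{-252844}}{3} = \frac{62268 \left(- \frac{1}{252844}\right)}{3} = \frac{1}{3} \left(- \frac{15567}{63211}\right) = - \frac{5189}{63211} \approx -0.08209$)
$b - \frac{-172791 + 103947}{80823 - 170586} = - \frac{5189}{63211} - \frac{-172791 + 103947}{80823 - 170586} = - \frac{5189}{63211} - - \frac{68844}{-89763} = - \frac{5189}{63211} - \left(-68844\right) \left(- \frac{1}{89763}\right) = - \frac{5189}{63211} - \frac{22948}{29921} = - \frac{1605826097}{1891336331}$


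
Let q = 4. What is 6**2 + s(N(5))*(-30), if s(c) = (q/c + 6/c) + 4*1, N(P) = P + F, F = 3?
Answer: -243/2 ≈ -121.50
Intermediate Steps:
N(P) = 3 + P (N(P) = P + 3 = 3 + P)
s(c) = 4 + 10/c (s(c) = (4/c + 6/c) + 4*1 = 10/c + 4 = 4 + 10/c)
6**2 + s(N(5))*(-30) = 6**2 + (4 + 10/(3 + 5))*(-30) = 36 + (4 + 10/8)*(-30) = 36 + (4 + 10*(1/8))*(-30) = 36 + (4 + 5/4)*(-30) = 36 + (21/4)*(-30) = 36 - 315/2 = -243/2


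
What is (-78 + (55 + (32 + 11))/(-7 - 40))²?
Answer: 14167696/2209 ≈ 6413.6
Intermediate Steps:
(-78 + (55 + (32 + 11))/(-7 - 40))² = (-78 + (55 + 43)/(-47))² = (-78 + 98*(-1/47))² = (-78 - 98/47)² = (-3764/47)² = 14167696/2209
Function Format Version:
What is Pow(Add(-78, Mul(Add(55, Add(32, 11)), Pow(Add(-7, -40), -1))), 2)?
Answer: Rational(14167696, 2209) ≈ 6413.6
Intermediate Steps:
Pow(Add(-78, Mul(Add(55, Add(32, 11)), Pow(Add(-7, -40), -1))), 2) = Pow(Add(-78, Mul(Add(55, 43), Pow(-47, -1))), 2) = Pow(Add(-78, Mul(98, Rational(-1, 47))), 2) = Pow(Add(-78, Rational(-98, 47)), 2) = Pow(Rational(-3764, 47), 2) = Rational(14167696, 2209)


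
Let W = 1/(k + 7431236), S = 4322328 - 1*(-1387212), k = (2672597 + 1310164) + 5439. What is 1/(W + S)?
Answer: 11419436/65199726619441 ≈ 1.7515e-7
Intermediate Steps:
k = 3988200 (k = 3982761 + 5439 = 3988200)
S = 5709540 (S = 4322328 + 1387212 = 5709540)
W = 1/11419436 (W = 1/(3988200 + 7431236) = 1/11419436 ≈ 8.7570e-8)
1/(W + S) = 1/(1/11419436 + 5709540) = 1/(65199726619441/11419436) = 11419436/65199726619441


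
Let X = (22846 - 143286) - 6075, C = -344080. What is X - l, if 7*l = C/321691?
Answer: -16758283175/132461 ≈ -1.2651e+5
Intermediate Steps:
l = -20240/132461 (l = (-344080/321691)/7 = (-344080*1/321691)/7 = (1/7)*(-20240/18923) = -20240/132461 ≈ -0.15280)
X = -126515 (X = -120440 - 6075 = -126515)
X - l = -126515 - 1*(-20240/132461) = -126515 + 20240/132461 = -16758283175/132461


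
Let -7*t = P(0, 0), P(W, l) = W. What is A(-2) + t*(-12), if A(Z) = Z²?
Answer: 4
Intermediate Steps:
t = 0 (t = -⅐*0 = 0)
A(-2) + t*(-12) = (-2)² + 0*(-12) = 4 + 0 = 4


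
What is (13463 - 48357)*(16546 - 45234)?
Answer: 1001039072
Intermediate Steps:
(13463 - 48357)*(16546 - 45234) = -34894*(-28688) = 1001039072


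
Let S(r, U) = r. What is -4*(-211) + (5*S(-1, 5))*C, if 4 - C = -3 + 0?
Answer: 809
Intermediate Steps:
C = 7 (C = 4 - (-3 + 0) = 4 - 1*(-3) = 4 + 3 = 7)
-4*(-211) + (5*S(-1, 5))*C = -4*(-211) + (5*(-1))*7 = 844 - 5*7 = 844 - 35 = 809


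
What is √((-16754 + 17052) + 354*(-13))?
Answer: 4*I*√269 ≈ 65.605*I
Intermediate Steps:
√((-16754 + 17052) + 354*(-13)) = √(298 - 4602) = √(-4304) = 4*I*√269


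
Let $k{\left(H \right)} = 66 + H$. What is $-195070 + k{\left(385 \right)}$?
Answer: $-194619$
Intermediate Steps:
$-195070 + k{\left(385 \right)} = -195070 + \left(66 + 385\right) = -195070 + 451 = -194619$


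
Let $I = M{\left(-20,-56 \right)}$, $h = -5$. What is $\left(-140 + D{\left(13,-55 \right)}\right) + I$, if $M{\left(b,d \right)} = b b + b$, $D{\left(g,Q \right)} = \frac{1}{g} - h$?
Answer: $\frac{3186}{13} \approx 245.08$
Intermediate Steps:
$D{\left(g,Q \right)} = 5 + \frac{1}{g}$ ($D{\left(g,Q \right)} = \frac{1}{g} - -5 = \frac{1}{g} + 5 = 5 + \frac{1}{g}$)
$M{\left(b,d \right)} = b + b^{2}$ ($M{\left(b,d \right)} = b^{2} + b = b + b^{2}$)
$I = 380$ ($I = - 20 \left(1 - 20\right) = \left(-20\right) \left(-19\right) = 380$)
$\left(-140 + D{\left(13,-55 \right)}\right) + I = \left(-140 + \left(5 + \frac{1}{13}\right)\right) + 380 = \left(-140 + \frac{66}{13}\right) + 380 = - \frac{1754}{13} + 380 = \frac{3186}{13}$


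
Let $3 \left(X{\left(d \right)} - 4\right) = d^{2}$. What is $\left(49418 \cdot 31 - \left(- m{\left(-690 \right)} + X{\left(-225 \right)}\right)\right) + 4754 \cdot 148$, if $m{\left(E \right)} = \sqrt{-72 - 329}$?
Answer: $2218671 + i \sqrt{401} \approx 2.2187 \cdot 10^{6} + 20.025 i$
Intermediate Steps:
$m{\left(E \right)} = i \sqrt{401}$ ($m{\left(E \right)} = \sqrt{-401} = i \sqrt{401}$)
$X{\left(d \right)} = 4 + \frac{d^{2}}{3}$
$\left(49418 \cdot 31 - \left(- m{\left(-690 \right)} + X{\left(-225 \right)}\right)\right) + 4754 \cdot 148 = \left(49418 \cdot 31 - \left(4 + 16875 - i \sqrt{401}\right)\right) + 4754 \cdot 148 = \left(1531958 - \left(4 + 16875 - i \sqrt{401}\right)\right) + 703592 = \left(1531958 + \left(i \sqrt{401} - \left(4 + 16875\right)\right)\right) + 703592 = \left(1531958 + \left(i \sqrt{401} - 16879\right)\right) + 703592 = \left(1531958 - \left(16879 - i \sqrt{401}\right)\right) + 703592 = \left(1515079 + i \sqrt{401}\right) + 703592 = 2218671 + i \sqrt{401}$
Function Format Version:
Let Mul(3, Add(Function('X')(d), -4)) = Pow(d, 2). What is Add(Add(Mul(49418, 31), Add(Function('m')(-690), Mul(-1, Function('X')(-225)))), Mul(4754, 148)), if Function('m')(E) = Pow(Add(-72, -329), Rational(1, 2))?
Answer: Add(2218671, Mul(I, Pow(401, Rational(1, 2)))) ≈ Add(2.2187e+6, Mul(20.025, I))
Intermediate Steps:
Function('m')(E) = Mul(I, Pow(401, Rational(1, 2))) (Function('m')(E) = Pow(-401, Rational(1, 2)) = Mul(I, Pow(401, Rational(1, 2))))
Function('X')(d) = Add(4, Mul(Rational(1, 3), Pow(d, 2)))
Add(Add(Mul(49418, 31), Add(Function('m')(-690), Mul(-1, Function('X')(-225)))), Mul(4754, 148)) = Add(Add(Mul(49418, 31), Add(Mul(I, Pow(401, Rational(1, 2))), Mul(-1, Add(4, Mul(Rational(1, 3), Pow(-225, 2)))))), Mul(4754, 148)) = Add(Add(1531958, Add(Mul(I, Pow(401, Rational(1, 2))), Mul(-1, Add(4, Mul(Rational(1, 3), 50625))))), 703592) = Add(Add(1531958, Add(Mul(I, Pow(401, Rational(1, 2))), Mul(-1, Add(4, 16875)))), 703592) = Add(Add(1531958, Add(Mul(I, Pow(401, Rational(1, 2))), Mul(-1, 16879))), 703592) = Add(Add(1531958, Add(Mul(I, Pow(401, Rational(1, 2))), -16879)), 703592) = Add(Add(1531958, Add(-16879, Mul(I, Pow(401, Rational(1, 2))))), 703592) = Add(Add(1515079, Mul(I, Pow(401, Rational(1, 2)))), 703592) = Add(2218671, Mul(I, Pow(401, Rational(1, 2))))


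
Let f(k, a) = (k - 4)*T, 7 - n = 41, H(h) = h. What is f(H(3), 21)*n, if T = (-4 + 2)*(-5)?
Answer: 340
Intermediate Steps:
T = 10 (T = -2*(-5) = 10)
n = -34 (n = 7 - 1*41 = 7 - 41 = -34)
f(k, a) = -40 + 10*k (f(k, a) = (k - 4)*10 = (-4 + k)*10 = -40 + 10*k)
f(H(3), 21)*n = (-40 + 10*3)*(-34) = (-40 + 30)*(-34) = -10*(-34) = 340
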